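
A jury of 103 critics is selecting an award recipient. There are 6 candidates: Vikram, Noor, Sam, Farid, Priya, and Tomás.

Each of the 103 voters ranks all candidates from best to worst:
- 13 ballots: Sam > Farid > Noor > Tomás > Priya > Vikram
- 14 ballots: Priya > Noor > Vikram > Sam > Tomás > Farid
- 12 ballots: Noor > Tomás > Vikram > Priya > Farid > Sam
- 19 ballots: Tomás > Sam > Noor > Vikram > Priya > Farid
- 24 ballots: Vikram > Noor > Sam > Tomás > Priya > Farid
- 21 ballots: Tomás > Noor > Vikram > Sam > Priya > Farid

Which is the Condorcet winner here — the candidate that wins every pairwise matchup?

Noor vs Vikram: 79–24
Noor vs Sam: 71–32
Noor vs Farid: 90–13
Noor vs Priya: 89–14
Noor vs Tomás: 63–40
Noor beats every other candidate.

Noor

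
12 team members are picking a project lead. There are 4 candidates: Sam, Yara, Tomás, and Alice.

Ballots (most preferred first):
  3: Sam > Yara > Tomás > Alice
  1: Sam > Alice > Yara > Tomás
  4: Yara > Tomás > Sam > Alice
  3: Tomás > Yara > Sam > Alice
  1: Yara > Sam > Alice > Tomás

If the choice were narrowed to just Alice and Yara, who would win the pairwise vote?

Yara

Alice is ranked above Yara on 1 ballots; Yara above Alice on 11.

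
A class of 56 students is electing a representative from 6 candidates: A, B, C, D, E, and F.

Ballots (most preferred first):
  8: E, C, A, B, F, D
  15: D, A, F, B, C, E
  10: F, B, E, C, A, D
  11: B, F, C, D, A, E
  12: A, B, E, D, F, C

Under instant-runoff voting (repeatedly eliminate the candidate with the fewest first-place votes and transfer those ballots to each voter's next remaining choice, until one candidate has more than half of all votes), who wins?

Round 1: A 12, B 11, C 0, D 15, E 8, F 10. C eliminated.
Round 2: A 12, B 11, D 15, E 8, F 10. E eliminated.
Round 3: A 20, B 11, D 15, F 10. F eliminated.
Round 4: A 20, B 21, D 15. D eliminated.
Round 5: A 35, B 21. A has a majority (≥29).

A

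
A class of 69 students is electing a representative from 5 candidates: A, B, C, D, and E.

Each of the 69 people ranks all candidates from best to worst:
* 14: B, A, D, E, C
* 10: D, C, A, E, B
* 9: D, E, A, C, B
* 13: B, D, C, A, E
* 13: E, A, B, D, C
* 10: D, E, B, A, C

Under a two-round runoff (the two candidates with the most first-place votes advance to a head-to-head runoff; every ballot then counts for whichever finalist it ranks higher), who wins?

Round 1 first-place votes: A 0, B 27, C 0, D 29, E 13. D and B advance.
Runoff: D is ranked above B on 29 ballots, B above D on 40.

B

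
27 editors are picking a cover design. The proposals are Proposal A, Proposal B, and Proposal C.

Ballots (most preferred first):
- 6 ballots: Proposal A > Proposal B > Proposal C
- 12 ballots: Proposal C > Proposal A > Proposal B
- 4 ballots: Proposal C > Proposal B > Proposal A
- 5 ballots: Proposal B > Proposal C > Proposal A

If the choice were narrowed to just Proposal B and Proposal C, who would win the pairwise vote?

Proposal B is ranked above Proposal C on 11 ballots; Proposal C above Proposal B on 16.

Proposal C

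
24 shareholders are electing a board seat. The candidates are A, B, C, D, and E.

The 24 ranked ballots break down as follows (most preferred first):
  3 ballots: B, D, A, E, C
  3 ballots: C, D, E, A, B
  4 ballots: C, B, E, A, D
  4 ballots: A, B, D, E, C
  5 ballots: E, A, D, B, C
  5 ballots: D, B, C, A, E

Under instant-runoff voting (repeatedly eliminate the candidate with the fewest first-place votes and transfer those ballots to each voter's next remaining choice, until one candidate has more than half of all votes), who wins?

Round 1: A 4, B 3, C 7, D 5, E 5. B eliminated.
Round 2: A 4, C 7, D 8, E 5. A eliminated.
Round 3: C 7, D 12, E 5. E eliminated.
Round 4: C 7, D 17. D has a majority (≥13).

D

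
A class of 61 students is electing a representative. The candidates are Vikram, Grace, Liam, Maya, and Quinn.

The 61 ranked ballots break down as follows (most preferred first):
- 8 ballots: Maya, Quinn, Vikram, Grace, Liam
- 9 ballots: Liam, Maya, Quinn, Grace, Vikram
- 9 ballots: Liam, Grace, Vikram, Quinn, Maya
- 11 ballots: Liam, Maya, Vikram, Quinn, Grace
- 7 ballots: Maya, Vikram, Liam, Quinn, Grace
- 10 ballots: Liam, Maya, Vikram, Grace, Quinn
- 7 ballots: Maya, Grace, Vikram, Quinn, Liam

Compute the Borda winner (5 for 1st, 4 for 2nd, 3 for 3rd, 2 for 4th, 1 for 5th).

Maya

Vikram: 8×3 + 9×1 + 9×3 + 11×3 + 7×4 + 10×3 + 7×3 = 172
Grace: 8×2 + 9×2 + 9×4 + 11×1 + 7×1 + 10×2 + 7×4 = 136
Liam: 8×1 + 9×5 + 9×5 + 11×5 + 7×3 + 10×5 + 7×1 = 231
Maya: 8×5 + 9×4 + 9×1 + 11×4 + 7×5 + 10×4 + 7×5 = 239
Quinn: 8×4 + 9×3 + 9×2 + 11×2 + 7×2 + 10×1 + 7×2 = 137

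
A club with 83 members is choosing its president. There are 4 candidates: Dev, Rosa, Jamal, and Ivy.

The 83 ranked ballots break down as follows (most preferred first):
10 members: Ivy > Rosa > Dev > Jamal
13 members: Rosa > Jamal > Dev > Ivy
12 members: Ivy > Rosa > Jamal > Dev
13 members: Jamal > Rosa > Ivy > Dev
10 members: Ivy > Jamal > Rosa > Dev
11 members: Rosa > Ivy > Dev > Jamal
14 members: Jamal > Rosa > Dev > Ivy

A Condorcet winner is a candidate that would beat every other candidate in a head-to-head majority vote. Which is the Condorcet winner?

Rosa

Rosa vs Dev: 83–0
Rosa vs Jamal: 46–37
Rosa vs Ivy: 51–32
Rosa beats every other candidate.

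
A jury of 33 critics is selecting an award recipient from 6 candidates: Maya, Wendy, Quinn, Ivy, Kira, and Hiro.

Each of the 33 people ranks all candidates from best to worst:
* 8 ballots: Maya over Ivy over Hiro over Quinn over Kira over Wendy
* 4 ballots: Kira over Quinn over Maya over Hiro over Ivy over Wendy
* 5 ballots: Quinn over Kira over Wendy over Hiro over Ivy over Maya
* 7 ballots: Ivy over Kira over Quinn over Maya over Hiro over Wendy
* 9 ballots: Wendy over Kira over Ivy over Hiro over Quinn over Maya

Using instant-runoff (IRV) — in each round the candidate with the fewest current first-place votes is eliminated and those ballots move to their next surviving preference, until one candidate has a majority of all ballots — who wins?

Quinn

Round 1: Maya 8, Wendy 9, Quinn 5, Ivy 7, Kira 4, Hiro 0. Hiro eliminated.
Round 2: Maya 8, Wendy 9, Quinn 5, Ivy 7, Kira 4. Kira eliminated.
Round 3: Maya 8, Wendy 9, Quinn 9, Ivy 7. Ivy eliminated.
Round 4: Maya 8, Wendy 9, Quinn 16. Maya eliminated.
Round 5: Wendy 9, Quinn 24. Quinn has a majority (≥17).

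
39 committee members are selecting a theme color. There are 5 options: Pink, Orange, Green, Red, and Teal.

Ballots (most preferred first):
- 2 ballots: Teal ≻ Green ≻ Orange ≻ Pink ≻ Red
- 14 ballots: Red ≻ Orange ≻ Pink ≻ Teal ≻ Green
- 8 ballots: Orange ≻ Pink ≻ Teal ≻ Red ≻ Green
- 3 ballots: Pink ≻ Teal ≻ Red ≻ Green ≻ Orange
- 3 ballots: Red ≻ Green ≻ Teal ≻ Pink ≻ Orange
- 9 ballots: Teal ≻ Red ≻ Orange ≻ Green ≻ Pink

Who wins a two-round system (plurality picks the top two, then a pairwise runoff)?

Teal

Round 1 first-place votes: Pink 3, Orange 8, Green 0, Red 17, Teal 11. Red and Teal advance.
Runoff: Red is ranked above Teal on 17 ballots, Teal above Red on 22.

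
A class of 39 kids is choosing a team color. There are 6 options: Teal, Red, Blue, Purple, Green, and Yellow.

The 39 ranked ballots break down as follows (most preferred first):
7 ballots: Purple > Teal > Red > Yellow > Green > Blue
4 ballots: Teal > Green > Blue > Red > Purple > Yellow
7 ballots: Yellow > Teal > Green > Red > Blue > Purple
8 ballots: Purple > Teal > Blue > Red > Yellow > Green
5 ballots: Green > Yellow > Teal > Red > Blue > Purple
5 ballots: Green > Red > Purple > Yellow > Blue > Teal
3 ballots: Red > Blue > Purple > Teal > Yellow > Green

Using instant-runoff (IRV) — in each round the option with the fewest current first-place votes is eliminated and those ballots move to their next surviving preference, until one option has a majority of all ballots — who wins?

Green

Round 1: Teal 4, Red 3, Blue 0, Purple 15, Green 10, Yellow 7. Blue eliminated.
Round 2: Teal 4, Red 3, Purple 15, Green 10, Yellow 7. Red eliminated.
Round 3: Teal 4, Purple 18, Green 10, Yellow 7. Teal eliminated.
Round 4: Purple 18, Green 14, Yellow 7. Yellow eliminated.
Round 5: Purple 18, Green 21. Green has a majority (≥20).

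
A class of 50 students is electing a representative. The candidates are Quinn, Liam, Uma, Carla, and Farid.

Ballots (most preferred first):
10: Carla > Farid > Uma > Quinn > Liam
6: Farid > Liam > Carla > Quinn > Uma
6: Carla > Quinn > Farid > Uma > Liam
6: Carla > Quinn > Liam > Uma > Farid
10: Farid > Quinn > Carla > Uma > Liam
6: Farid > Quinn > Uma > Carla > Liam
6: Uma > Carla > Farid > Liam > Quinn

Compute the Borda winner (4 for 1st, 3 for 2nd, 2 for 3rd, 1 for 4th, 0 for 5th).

Carla

Quinn: 10×1 + 6×1 + 6×3 + 6×3 + 10×3 + 6×3 + 6×0 = 100
Liam: 10×0 + 6×3 + 6×0 + 6×2 + 10×0 + 6×0 + 6×1 = 36
Uma: 10×2 + 6×0 + 6×1 + 6×1 + 10×1 + 6×2 + 6×4 = 78
Carla: 10×4 + 6×2 + 6×4 + 6×4 + 10×2 + 6×1 + 6×3 = 144
Farid: 10×3 + 6×4 + 6×2 + 6×0 + 10×4 + 6×4 + 6×2 = 142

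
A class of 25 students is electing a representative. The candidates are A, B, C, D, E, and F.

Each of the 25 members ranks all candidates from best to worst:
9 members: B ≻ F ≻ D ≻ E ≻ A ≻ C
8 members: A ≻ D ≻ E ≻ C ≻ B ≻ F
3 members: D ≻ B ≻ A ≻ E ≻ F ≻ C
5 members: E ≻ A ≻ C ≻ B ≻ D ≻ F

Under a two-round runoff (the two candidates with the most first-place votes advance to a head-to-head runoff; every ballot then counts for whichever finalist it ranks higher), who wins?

Round 1 first-place votes: A 8, B 9, C 0, D 3, E 5, F 0. B and A advance.
Runoff: B is ranked above A on 12 ballots, A above B on 13.

A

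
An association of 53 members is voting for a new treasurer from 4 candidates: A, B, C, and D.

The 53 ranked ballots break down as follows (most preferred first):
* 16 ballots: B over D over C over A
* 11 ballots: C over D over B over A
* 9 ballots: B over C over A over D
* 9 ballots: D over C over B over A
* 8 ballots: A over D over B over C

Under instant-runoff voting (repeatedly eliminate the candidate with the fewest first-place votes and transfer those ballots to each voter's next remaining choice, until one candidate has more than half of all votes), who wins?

D

Round 1: A 8, B 25, C 11, D 9. A eliminated.
Round 2: B 25, C 11, D 17. C eliminated.
Round 3: B 25, D 28. D has a majority (≥27).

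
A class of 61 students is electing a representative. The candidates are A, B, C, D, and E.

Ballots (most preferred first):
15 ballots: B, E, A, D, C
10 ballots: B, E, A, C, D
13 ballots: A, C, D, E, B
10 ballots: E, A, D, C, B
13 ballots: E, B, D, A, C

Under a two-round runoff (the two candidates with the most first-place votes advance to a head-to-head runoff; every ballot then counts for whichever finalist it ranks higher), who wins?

E

Round 1 first-place votes: A 13, B 25, C 0, D 0, E 23. B and E advance.
Runoff: B is ranked above E on 25 ballots, E above B on 36.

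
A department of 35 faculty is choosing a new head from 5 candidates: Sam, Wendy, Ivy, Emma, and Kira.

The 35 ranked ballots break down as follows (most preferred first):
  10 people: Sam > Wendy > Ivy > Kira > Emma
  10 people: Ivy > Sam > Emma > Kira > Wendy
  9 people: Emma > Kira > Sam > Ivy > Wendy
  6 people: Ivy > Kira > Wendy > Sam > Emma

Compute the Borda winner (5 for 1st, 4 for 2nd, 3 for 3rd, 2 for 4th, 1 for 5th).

Sam: 10×5 + 10×4 + 9×3 + 6×2 = 129
Wendy: 10×4 + 10×1 + 9×1 + 6×3 = 77
Ivy: 10×3 + 10×5 + 9×2 + 6×5 = 128
Emma: 10×1 + 10×3 + 9×5 + 6×1 = 91
Kira: 10×2 + 10×2 + 9×4 + 6×4 = 100

Sam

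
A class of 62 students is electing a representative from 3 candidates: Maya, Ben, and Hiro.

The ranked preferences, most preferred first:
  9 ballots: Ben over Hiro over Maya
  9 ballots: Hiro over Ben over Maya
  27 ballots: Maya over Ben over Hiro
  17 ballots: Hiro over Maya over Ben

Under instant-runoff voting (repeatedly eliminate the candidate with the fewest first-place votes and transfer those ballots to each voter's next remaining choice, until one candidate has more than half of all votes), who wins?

Round 1: Maya 27, Ben 9, Hiro 26. Ben eliminated.
Round 2: Maya 27, Hiro 35. Hiro has a majority (≥32).

Hiro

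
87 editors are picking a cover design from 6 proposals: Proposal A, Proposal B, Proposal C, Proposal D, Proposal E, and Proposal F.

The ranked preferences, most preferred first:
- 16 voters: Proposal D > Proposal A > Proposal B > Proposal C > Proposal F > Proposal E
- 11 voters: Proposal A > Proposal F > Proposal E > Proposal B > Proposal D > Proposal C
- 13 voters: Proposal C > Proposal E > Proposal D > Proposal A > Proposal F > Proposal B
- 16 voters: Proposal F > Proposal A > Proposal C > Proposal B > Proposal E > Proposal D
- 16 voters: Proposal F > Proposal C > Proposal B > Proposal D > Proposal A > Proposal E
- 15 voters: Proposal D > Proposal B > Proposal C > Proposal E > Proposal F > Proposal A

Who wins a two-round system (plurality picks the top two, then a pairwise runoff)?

Round 1 first-place votes: Proposal A 11, Proposal B 0, Proposal C 13, Proposal D 31, Proposal E 0, Proposal F 32. Proposal F and Proposal D advance.
Runoff: Proposal F is ranked above Proposal D on 43 ballots, Proposal D above Proposal F on 44.

Proposal D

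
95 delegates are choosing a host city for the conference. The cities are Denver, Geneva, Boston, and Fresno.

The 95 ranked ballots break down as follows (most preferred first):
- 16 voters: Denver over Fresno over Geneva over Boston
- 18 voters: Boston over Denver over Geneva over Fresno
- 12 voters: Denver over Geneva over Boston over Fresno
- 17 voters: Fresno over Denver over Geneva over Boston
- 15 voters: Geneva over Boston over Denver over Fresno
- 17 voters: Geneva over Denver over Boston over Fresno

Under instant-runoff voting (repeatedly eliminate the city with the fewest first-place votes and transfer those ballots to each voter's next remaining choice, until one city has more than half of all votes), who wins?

Denver

Round 1: Denver 28, Geneva 32, Boston 18, Fresno 17. Fresno eliminated.
Round 2: Denver 45, Geneva 32, Boston 18. Boston eliminated.
Round 3: Denver 63, Geneva 32. Denver has a majority (≥48).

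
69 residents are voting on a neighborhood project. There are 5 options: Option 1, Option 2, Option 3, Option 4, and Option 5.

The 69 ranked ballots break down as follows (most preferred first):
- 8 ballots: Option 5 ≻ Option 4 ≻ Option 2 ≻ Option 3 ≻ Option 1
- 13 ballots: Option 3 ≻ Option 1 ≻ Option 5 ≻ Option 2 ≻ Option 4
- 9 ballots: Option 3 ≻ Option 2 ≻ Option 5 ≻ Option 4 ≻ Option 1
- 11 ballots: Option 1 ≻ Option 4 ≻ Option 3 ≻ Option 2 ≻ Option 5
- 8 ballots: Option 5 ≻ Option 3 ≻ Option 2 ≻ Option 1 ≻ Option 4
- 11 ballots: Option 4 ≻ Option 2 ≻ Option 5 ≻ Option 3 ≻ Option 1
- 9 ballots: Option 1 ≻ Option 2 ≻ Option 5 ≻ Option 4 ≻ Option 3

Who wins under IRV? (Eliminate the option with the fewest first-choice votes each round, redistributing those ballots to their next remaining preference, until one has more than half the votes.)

Option 5

Round 1: Option 1 20, Option 2 0, Option 3 22, Option 4 11, Option 5 16. Option 2 eliminated.
Round 2: Option 1 20, Option 3 22, Option 4 11, Option 5 16. Option 4 eliminated.
Round 3: Option 1 20, Option 3 22, Option 5 27. Option 1 eliminated.
Round 4: Option 3 33, Option 5 36. Option 5 has a majority (≥35).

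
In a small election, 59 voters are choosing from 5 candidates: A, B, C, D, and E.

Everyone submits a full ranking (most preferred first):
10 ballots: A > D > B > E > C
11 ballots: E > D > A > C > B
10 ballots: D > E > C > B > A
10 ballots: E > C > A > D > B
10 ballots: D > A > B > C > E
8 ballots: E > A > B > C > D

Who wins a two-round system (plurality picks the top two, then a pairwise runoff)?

D

Round 1 first-place votes: A 10, B 0, C 0, D 20, E 29. E and D advance.
Runoff: E is ranked above D on 29 ballots, D above E on 30.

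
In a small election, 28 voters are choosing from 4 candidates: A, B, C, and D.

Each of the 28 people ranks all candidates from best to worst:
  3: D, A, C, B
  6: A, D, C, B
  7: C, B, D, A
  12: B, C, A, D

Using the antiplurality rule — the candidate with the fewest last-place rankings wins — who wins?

Last-place votes: A 7, B 9, C 0, D 12.

C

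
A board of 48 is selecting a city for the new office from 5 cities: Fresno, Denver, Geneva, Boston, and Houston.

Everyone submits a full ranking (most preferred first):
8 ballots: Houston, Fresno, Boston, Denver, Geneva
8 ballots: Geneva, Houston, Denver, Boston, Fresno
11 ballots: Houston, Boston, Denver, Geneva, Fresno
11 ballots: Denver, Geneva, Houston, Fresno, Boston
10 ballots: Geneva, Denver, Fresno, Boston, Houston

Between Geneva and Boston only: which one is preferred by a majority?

Geneva is ranked above Boston on 29 ballots; Boston above Geneva on 19.

Geneva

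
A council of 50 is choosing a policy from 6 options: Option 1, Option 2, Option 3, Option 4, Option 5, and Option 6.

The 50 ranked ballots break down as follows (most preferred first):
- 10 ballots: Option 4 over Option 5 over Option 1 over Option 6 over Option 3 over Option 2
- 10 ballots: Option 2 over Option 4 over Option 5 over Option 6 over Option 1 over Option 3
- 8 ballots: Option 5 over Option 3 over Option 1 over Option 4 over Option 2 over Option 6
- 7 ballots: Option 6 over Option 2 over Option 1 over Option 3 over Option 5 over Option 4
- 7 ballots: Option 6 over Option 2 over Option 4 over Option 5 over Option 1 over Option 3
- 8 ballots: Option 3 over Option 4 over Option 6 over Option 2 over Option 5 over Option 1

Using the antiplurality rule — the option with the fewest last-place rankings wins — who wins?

Last-place votes: Option 1 8, Option 2 10, Option 3 17, Option 4 7, Option 5 0, Option 6 8.

Option 5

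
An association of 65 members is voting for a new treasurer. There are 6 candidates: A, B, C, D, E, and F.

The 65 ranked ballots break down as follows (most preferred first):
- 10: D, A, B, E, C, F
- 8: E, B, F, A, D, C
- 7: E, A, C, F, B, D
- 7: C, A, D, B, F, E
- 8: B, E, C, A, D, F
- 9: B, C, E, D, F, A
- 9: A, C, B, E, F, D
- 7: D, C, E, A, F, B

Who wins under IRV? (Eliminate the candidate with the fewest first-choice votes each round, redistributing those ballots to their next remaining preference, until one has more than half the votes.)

A

Round 1: A 9, B 17, C 7, D 17, E 15, F 0. F eliminated.
Round 2: A 9, B 17, C 7, D 17, E 15. C eliminated.
Round 3: A 16, B 17, D 17, E 15. E eliminated.
Round 4: A 23, B 25, D 17. D eliminated.
Round 5: A 40, B 25. A has a majority (≥33).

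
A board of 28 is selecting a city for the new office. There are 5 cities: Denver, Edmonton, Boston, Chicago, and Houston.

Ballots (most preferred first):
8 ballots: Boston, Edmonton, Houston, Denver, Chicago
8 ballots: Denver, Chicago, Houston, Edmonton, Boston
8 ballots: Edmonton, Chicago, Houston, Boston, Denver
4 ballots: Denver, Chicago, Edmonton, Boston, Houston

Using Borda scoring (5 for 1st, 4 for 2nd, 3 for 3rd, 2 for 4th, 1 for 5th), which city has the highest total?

Denver: 8×2 + 8×5 + 8×1 + 4×5 = 84
Edmonton: 8×4 + 8×2 + 8×5 + 4×3 = 100
Boston: 8×5 + 8×1 + 8×2 + 4×2 = 72
Chicago: 8×1 + 8×4 + 8×4 + 4×4 = 88
Houston: 8×3 + 8×3 + 8×3 + 4×1 = 76

Edmonton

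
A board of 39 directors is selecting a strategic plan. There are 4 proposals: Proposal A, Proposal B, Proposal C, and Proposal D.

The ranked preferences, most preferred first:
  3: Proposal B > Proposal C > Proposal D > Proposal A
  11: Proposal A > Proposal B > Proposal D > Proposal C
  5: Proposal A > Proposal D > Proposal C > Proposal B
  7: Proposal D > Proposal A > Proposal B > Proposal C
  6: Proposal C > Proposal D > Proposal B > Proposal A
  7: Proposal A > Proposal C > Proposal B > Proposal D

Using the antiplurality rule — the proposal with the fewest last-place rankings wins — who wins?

Last-place votes: Proposal A 9, Proposal B 5, Proposal C 18, Proposal D 7.

Proposal B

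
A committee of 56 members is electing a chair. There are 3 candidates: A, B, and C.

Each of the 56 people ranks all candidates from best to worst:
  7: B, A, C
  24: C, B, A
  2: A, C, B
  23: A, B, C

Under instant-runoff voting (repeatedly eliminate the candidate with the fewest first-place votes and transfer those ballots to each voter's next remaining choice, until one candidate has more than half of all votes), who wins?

A

Round 1: A 25, B 7, C 24. B eliminated.
Round 2: A 32, C 24. A has a majority (≥29).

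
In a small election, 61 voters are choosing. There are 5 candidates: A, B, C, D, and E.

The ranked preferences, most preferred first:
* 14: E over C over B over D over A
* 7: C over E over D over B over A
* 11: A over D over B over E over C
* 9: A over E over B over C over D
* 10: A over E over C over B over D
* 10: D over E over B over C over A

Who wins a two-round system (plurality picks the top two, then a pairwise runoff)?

E

Round 1 first-place votes: A 30, B 0, C 7, D 10, E 14. A and E advance.
Runoff: A is ranked above E on 30 ballots, E above A on 31.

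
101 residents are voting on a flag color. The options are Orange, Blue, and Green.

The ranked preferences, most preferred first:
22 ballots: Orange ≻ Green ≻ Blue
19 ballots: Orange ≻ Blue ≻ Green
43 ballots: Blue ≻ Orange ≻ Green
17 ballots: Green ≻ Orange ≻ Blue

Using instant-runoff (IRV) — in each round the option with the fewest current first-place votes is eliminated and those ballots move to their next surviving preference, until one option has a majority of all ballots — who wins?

Orange

Round 1: Orange 41, Blue 43, Green 17. Green eliminated.
Round 2: Orange 58, Blue 43. Orange has a majority (≥51).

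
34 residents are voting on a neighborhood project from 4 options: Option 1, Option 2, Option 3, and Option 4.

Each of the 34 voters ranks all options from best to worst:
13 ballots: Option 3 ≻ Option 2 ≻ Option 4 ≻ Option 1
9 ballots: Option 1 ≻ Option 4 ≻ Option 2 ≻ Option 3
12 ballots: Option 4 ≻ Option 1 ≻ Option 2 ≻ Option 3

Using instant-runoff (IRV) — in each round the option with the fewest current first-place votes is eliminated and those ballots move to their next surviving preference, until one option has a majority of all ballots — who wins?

Option 4

Round 1: Option 1 9, Option 2 0, Option 3 13, Option 4 12. Option 2 eliminated.
Round 2: Option 1 9, Option 3 13, Option 4 12. Option 1 eliminated.
Round 3: Option 3 13, Option 4 21. Option 4 has a majority (≥18).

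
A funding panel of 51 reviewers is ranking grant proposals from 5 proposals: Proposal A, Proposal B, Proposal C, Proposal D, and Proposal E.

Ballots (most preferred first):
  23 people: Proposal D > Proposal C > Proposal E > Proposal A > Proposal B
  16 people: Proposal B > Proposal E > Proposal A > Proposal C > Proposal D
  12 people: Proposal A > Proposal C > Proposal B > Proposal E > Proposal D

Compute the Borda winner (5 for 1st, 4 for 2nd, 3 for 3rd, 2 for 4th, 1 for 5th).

Proposal C

Proposal A: 23×2 + 16×3 + 12×5 = 154
Proposal B: 23×1 + 16×5 + 12×3 = 139
Proposal C: 23×4 + 16×2 + 12×4 = 172
Proposal D: 23×5 + 16×1 + 12×1 = 143
Proposal E: 23×3 + 16×4 + 12×2 = 157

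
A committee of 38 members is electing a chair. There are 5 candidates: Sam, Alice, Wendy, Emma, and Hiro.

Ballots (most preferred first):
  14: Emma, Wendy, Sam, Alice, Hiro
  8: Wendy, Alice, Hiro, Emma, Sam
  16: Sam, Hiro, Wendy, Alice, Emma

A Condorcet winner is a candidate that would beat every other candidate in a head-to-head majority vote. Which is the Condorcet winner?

Wendy

Wendy vs Sam: 22–16
Wendy vs Alice: 38–0
Wendy vs Emma: 24–14
Wendy vs Hiro: 22–16
Wendy beats every other candidate.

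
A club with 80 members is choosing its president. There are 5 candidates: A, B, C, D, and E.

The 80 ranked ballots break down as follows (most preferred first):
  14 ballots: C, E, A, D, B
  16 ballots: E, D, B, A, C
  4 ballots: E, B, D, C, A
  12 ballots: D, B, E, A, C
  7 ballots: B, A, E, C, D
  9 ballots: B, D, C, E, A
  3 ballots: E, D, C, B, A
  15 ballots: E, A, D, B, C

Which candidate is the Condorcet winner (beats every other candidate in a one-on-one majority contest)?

E

E vs A: 73–7
E vs B: 52–28
E vs C: 57–23
E vs D: 59–21
E beats every other candidate.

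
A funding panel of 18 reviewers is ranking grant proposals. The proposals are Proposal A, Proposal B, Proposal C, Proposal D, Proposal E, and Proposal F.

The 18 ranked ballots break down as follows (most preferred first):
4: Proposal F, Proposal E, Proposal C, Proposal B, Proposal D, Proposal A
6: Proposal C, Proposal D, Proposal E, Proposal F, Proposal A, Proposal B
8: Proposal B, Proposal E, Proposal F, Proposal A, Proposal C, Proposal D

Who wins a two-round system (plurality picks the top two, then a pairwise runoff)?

Round 1 first-place votes: Proposal A 0, Proposal B 8, Proposal C 6, Proposal D 0, Proposal E 0, Proposal F 4. Proposal B and Proposal C advance.
Runoff: Proposal B is ranked above Proposal C on 8 ballots, Proposal C above Proposal B on 10.

Proposal C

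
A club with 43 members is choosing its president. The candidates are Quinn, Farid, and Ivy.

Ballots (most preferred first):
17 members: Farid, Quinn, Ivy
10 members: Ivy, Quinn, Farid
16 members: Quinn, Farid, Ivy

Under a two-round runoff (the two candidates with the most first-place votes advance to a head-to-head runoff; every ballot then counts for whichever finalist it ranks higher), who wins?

Round 1 first-place votes: Quinn 16, Farid 17, Ivy 10. Farid and Quinn advance.
Runoff: Farid is ranked above Quinn on 17 ballots, Quinn above Farid on 26.

Quinn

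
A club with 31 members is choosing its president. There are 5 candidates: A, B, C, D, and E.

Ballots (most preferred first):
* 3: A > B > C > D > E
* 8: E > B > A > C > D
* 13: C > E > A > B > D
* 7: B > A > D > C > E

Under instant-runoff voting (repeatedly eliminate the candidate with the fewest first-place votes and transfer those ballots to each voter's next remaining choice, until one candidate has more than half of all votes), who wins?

Round 1: A 3, B 7, C 13, D 0, E 8. D eliminated.
Round 2: A 3, B 7, C 13, E 8. A eliminated.
Round 3: B 10, C 13, E 8. E eliminated.
Round 4: B 18, C 13. B has a majority (≥16).

B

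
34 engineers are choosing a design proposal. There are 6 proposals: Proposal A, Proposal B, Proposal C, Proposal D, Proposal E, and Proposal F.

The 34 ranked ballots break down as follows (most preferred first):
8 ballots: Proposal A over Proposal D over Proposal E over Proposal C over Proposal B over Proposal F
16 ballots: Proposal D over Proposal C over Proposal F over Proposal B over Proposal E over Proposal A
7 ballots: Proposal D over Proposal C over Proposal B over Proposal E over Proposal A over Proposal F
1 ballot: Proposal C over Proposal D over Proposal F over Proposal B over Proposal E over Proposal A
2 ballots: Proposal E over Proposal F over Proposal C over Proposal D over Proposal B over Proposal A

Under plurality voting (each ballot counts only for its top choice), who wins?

Proposal D

First-place votes: Proposal A 8, Proposal B 0, Proposal C 1, Proposal D 23, Proposal E 2, Proposal F 0.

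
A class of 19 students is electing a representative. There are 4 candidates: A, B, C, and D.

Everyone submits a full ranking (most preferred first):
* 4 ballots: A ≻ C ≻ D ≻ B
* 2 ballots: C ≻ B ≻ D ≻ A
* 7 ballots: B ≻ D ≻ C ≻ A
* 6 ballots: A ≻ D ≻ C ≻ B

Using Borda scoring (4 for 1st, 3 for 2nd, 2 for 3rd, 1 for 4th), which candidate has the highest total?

D

A: 4×4 + 2×1 + 7×1 + 6×4 = 49
B: 4×1 + 2×3 + 7×4 + 6×1 = 44
C: 4×3 + 2×4 + 7×2 + 6×2 = 46
D: 4×2 + 2×2 + 7×3 + 6×3 = 51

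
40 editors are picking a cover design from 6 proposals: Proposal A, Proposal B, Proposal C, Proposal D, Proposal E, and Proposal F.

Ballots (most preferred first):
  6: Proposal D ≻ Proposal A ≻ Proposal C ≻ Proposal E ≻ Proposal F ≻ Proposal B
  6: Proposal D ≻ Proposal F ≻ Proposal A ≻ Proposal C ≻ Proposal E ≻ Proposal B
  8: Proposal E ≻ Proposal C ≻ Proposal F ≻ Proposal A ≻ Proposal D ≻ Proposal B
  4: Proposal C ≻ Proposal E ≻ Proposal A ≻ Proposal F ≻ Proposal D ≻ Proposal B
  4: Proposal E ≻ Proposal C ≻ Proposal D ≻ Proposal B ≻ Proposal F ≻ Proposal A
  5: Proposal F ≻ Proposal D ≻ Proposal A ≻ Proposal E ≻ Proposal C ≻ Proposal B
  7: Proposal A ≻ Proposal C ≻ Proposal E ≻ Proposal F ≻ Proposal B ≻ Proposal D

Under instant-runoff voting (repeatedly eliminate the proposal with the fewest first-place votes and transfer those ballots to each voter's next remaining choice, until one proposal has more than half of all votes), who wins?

Round 1: Proposal A 7, Proposal B 0, Proposal C 4, Proposal D 12, Proposal E 12, Proposal F 5. Proposal B eliminated.
Round 2: Proposal A 7, Proposal C 4, Proposal D 12, Proposal E 12, Proposal F 5. Proposal C eliminated.
Round 3: Proposal A 7, Proposal D 12, Proposal E 16, Proposal F 5. Proposal F eliminated.
Round 4: Proposal A 7, Proposal D 17, Proposal E 16. Proposal A eliminated.
Round 5: Proposal D 17, Proposal E 23. Proposal E has a majority (≥21).

Proposal E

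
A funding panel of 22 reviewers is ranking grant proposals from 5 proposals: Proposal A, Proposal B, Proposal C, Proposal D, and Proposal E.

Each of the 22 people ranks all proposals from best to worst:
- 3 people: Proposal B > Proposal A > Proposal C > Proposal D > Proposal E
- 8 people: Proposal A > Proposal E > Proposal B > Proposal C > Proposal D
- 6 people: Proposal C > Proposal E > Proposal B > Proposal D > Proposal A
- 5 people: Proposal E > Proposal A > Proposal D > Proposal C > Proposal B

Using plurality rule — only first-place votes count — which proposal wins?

First-place votes: Proposal A 8, Proposal B 3, Proposal C 6, Proposal D 0, Proposal E 5.

Proposal A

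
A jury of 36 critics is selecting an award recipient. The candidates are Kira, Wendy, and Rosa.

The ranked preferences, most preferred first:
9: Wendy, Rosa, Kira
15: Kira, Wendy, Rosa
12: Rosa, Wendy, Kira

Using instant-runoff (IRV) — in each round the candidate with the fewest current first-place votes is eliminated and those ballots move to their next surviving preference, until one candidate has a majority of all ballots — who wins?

Rosa

Round 1: Kira 15, Wendy 9, Rosa 12. Wendy eliminated.
Round 2: Kira 15, Rosa 21. Rosa has a majority (≥19).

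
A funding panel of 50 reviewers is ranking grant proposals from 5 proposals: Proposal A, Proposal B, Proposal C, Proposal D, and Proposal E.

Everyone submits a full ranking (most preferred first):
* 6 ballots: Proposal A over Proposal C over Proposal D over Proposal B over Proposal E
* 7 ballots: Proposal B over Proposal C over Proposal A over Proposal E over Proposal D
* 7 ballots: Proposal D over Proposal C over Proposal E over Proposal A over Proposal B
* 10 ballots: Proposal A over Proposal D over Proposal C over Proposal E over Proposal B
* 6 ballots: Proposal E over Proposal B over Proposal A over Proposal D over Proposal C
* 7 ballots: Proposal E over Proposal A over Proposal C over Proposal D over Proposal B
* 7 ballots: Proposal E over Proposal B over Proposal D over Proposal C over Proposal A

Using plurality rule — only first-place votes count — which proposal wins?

First-place votes: Proposal A 16, Proposal B 7, Proposal C 0, Proposal D 7, Proposal E 20.

Proposal E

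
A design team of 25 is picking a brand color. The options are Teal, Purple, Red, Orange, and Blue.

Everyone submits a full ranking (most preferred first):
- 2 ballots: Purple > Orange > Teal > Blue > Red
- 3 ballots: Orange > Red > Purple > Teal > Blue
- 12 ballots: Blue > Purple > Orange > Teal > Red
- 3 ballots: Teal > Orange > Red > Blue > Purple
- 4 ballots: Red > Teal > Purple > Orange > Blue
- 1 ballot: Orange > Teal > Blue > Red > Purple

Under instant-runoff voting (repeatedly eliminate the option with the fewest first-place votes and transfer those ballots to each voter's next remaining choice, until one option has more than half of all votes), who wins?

Round 1: Teal 3, Purple 2, Red 4, Orange 4, Blue 12. Purple eliminated.
Round 2: Teal 3, Red 4, Orange 6, Blue 12. Teal eliminated.
Round 3: Red 4, Orange 9, Blue 12. Red eliminated.
Round 4: Orange 13, Blue 12. Orange has a majority (≥13).

Orange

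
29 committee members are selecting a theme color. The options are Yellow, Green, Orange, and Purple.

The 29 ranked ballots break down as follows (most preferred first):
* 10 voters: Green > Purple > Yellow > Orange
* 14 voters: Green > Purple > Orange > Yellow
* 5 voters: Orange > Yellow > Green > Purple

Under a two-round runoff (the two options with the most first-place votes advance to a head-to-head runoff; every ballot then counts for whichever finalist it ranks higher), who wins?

Green

Round 1 first-place votes: Yellow 0, Green 24, Orange 5, Purple 0. Green and Orange advance.
Runoff: Green is ranked above Orange on 24 ballots, Orange above Green on 5.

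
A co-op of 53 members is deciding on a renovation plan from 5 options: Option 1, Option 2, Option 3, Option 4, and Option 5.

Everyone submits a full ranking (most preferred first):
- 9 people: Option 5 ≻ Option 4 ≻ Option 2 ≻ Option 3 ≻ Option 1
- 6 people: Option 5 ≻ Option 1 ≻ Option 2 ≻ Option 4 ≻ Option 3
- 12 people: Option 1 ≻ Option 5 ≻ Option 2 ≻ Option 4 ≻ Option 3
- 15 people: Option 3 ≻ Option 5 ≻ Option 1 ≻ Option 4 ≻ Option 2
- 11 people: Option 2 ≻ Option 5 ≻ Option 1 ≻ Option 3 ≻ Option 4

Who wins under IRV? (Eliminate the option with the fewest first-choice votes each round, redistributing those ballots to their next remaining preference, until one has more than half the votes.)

Option 5

Round 1: Option 1 12, Option 2 11, Option 3 15, Option 4 0, Option 5 15. Option 4 eliminated.
Round 2: Option 1 12, Option 2 11, Option 3 15, Option 5 15. Option 2 eliminated.
Round 3: Option 1 12, Option 3 15, Option 5 26. Option 1 eliminated.
Round 4: Option 3 15, Option 5 38. Option 5 has a majority (≥27).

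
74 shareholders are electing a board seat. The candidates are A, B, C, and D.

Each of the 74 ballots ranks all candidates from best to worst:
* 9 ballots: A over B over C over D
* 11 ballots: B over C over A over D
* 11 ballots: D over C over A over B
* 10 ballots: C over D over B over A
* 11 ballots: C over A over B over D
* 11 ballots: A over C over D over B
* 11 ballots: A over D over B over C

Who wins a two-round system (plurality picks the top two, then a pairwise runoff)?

C

Round 1 first-place votes: A 31, B 11, C 21, D 11. A and C advance.
Runoff: A is ranked above C on 31 ballots, C above A on 43.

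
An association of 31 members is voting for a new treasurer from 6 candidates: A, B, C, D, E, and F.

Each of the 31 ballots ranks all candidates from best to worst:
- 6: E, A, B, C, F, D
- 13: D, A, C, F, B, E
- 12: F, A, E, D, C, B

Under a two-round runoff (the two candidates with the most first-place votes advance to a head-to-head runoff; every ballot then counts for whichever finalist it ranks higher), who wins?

Round 1 first-place votes: A 0, B 0, C 0, D 13, E 6, F 12. D and F advance.
Runoff: D is ranked above F on 13 ballots, F above D on 18.

F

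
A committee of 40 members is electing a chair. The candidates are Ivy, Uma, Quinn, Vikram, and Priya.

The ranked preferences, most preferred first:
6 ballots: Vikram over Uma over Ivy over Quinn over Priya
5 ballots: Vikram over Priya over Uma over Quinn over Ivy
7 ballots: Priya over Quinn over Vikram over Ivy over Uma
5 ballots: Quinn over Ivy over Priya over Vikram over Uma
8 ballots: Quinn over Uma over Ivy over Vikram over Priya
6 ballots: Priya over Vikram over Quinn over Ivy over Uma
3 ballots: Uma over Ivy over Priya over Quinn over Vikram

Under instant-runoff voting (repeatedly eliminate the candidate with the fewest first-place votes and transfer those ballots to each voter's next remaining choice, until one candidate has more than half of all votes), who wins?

Round 1: Ivy 0, Uma 3, Quinn 13, Vikram 11, Priya 13. Ivy eliminated.
Round 2: Uma 3, Quinn 13, Vikram 11, Priya 13. Uma eliminated.
Round 3: Quinn 13, Vikram 11, Priya 16. Vikram eliminated.
Round 4: Quinn 19, Priya 21. Priya has a majority (≥21).

Priya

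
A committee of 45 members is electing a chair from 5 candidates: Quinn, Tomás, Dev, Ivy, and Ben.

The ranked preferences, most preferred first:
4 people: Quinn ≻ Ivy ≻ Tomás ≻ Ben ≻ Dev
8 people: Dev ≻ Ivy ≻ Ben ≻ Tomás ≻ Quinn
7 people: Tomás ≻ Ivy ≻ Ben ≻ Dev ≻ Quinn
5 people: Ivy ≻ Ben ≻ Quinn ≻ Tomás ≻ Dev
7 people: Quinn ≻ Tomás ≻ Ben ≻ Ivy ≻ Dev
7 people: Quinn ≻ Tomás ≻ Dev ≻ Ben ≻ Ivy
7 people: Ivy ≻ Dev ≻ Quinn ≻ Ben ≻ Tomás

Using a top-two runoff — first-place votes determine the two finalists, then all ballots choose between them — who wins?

Ivy

Round 1 first-place votes: Quinn 18, Tomás 7, Dev 8, Ivy 12, Ben 0. Quinn and Ivy advance.
Runoff: Quinn is ranked above Ivy on 18 ballots, Ivy above Quinn on 27.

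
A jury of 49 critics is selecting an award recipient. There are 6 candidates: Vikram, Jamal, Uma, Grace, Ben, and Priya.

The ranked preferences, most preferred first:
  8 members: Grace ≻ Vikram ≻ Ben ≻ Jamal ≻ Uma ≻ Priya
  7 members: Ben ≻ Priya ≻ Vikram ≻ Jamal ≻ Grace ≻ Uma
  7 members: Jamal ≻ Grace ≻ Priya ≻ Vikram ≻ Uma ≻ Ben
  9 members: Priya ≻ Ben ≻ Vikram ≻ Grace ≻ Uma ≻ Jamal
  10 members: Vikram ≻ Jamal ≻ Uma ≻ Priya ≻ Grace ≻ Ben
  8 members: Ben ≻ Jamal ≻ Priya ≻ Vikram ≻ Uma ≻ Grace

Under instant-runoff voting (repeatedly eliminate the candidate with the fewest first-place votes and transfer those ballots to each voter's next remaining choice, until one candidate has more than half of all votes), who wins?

Grace

Round 1: Vikram 10, Jamal 7, Uma 0, Grace 8, Ben 15, Priya 9. Uma eliminated.
Round 2: Vikram 10, Jamal 7, Grace 8, Ben 15, Priya 9. Jamal eliminated.
Round 3: Vikram 10, Grace 15, Ben 15, Priya 9. Priya eliminated.
Round 4: Vikram 10, Grace 15, Ben 24. Vikram eliminated.
Round 5: Grace 25, Ben 24. Grace has a majority (≥25).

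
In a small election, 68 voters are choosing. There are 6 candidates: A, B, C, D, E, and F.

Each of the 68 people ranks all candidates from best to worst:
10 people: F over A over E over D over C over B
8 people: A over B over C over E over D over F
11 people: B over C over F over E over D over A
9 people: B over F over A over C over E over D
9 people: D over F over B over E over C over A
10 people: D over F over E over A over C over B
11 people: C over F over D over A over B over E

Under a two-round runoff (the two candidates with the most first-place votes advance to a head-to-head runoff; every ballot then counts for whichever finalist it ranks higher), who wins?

D

Round 1 first-place votes: A 8, B 20, C 11, D 19, E 0, F 10. B and D advance.
Runoff: B is ranked above D on 28 ballots, D above B on 40.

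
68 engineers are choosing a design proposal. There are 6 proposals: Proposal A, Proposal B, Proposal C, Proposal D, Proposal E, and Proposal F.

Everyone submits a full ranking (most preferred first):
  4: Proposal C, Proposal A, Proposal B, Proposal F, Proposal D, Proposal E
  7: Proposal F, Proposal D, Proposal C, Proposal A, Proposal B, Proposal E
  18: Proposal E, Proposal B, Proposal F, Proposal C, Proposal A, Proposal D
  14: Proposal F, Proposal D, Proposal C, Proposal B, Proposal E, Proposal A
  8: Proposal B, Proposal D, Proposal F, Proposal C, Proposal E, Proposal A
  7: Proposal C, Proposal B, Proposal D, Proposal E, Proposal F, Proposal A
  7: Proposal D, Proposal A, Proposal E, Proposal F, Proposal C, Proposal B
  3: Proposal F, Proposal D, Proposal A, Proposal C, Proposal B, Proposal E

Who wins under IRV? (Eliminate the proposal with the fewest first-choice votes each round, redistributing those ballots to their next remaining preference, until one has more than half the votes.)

Round 1: Proposal A 0, Proposal B 8, Proposal C 11, Proposal D 7, Proposal E 18, Proposal F 24. Proposal A eliminated.
Round 2: Proposal B 8, Proposal C 11, Proposal D 7, Proposal E 18, Proposal F 24. Proposal D eliminated.
Round 3: Proposal B 8, Proposal C 11, Proposal E 25, Proposal F 24. Proposal B eliminated.
Round 4: Proposal C 11, Proposal E 25, Proposal F 32. Proposal C eliminated.
Round 5: Proposal E 32, Proposal F 36. Proposal F has a majority (≥35).

Proposal F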